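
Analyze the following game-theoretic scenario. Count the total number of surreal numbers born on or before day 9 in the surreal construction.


Day 0: {|} = 0 is born. Count = 1.
Day n: the number of surreal numbers born by day n is 2^(n+1) - 1.
By day 0: 2^1 - 1 = 1
By day 1: 2^2 - 1 = 3
By day 2: 2^3 - 1 = 7
By day 3: 2^4 - 1 = 15
By day 4: 2^5 - 1 = 31
By day 5: 2^6 - 1 = 63
By day 6: 2^7 - 1 = 127
By day 7: 2^8 - 1 = 255
By day 8: 2^9 - 1 = 511
By day 9: 2^10 - 1 = 1023
By day 9: 1023 surreal numbers.

1023


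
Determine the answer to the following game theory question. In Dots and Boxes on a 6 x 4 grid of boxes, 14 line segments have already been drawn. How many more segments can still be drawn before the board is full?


Grid: 6 x 4 boxes, i.e. 7 rows and 5 columns of dots.
Horizontal edges: (rows + 1) * cols = 7 * 4 = 28
Vertical edges: rows * (cols + 1) = 6 * 5 = 30
Total edges: 28 + 30 = 58
Edges drawn: 14
Remaining: 58 - 14 = 44

44


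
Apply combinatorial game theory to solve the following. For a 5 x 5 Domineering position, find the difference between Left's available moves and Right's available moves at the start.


Board is 5 x 5 (rows x cols).
Left (vertical) placements: (rows-1) * cols = 4 * 5 = 20
Right (horizontal) placements: rows * (cols-1) = 5 * 4 = 20
Advantage = Left - Right = 20 - 20 = 0

0


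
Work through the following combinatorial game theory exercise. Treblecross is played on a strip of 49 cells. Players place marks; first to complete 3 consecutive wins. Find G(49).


Treblecross: place X on empty cells; 3-in-a-row wins.
Playing within two cells of an existing X lets the opponent win at once, so sensible play treats the cells i-2..i+2 around each X as dead. The player left with no safe cell loses, so this is a normal-play take-away game on strips of safe cells.
Placing X at cell i (0-indexed) of a strip of k safe cells leaves independent strips of sizes max(0, i-2) and max(0, k-i-3). Hence G(k) = mex{ G(max(0,i-2)) XOR G(max(0,k-i-3)) : 0 <= i < k }, with G(0) = 0.
G(1): splits (0,0):0^0=0 -> mex({0}) = 1
G(2): splits (0,0):0^0=0 -> mex({0}) = 1
G(3): splits (0,0):0^0=0 -> mex({0}) = 1
G(4): splits (0,1):0^1=1 (0,0):0^0=0 -> mex({0, 1}) = 2
G(5): splits (0,2):0^1=1 (0,1):0^1=1 (0,0):0^0=0 -> mex({0, 1}) = 2
G(6) = mex({1}) = 0
G(7) = mex({0, 1, 2}) = 3
G(8) = mex({0, 1, 2}) = 3
G(9) = mex({0, 2}) = 1
G(10) = mex({0, 2, 3}) = 1
G(11) = mex({0, 3}) = 1
G(12) = mex({1, 3}) = 0
G(13) = mex({0, 1, 2, 3}) = 4
G(14) = mex({0, 1, 2}) = 3
G(15) = mex({0, 1, 2}) = 3
G(16) = mex({0, 1, 2, 4}) = 3
G(17) = mex({0, 1, 3, 4}) = 2
G(18) = mex({0, 1, 3, 4}) = 2
G(19) = mex({0, 1, 3, 5}) = 2
G(20) = mex({0, 1, 2, 3, 5}) = 4
G(21) = mex({0, 1, 2, 3, 5}) = 4
G(22) = mex({1, 2, 6}) = 0
G(23) = mex({0, 1, 2, 3, 4, 6}) = 5
G(24) = mex({0, 1, 2, 3, 4}) = 5
G(25) = mex({0, 1, 3, 4, 7}) = 2
G(26) = mex({0, 1, 3, 4, 5, 7}) = 2
G(27) = mex({0, 1, 3, 5}) = 2
G(28) = mex({0, 1, 2, 5}) = 3
G(29) = mex({0, 1, 2, 4, 5, 6}) = 3
G(30) = mex({1, 2, 4, 6}) = 0
G(31) = mex({0, 1, 2, 3, 4, 6}) = 5
G(32) = mex({1, 2, 3, 4, 7}) = 0
G(33) = mex({0, 3, 7}) = 1
G(34) = mex({0, 2, 3, 5, 7}) = 1
G(35) = mex({0, 2, 3, 5, 6}) = 1
G(36) = mex({0, 1, 2, 5, 6}) = 3
G(37) = mex({0, 1, 2, 4, 5, 6}) = 3
G(38) = mex({0, 1, 2, 4}) = 3
G(39) = mex({0, 1, 2, 3, 4, 7}) = 5
G(40) = mex({0, 1, 2, 3, 4, 5, 7}) = 6
G(41) = mex({0, 1, 2, 3, 5, 7}) = 4
G(42) = mex({0, 1, 2, 3, 5, 6, 7}) = 4
G(43) = mex({0, 2, 3, 5, 6}) = 1
G(44) = mex({1, 2, 3, 4, 5, 6}) = 0
G(45) = mex({0, 1, 2, 3, 4, 6, 7}) = 5
G(46) = mex({0, 1, 2, 3, 4, 7}) = 5
G(47) = mex({0, 1, 2, 3, 4, 5, 7}) = 6
G(48) = mex({0, 1, 2, 3, 4, 5, 7}) = 6
G(49) = mex({0, 1, 3, 4, 5, 7}) = 2
Therefore G(49) = 2.

2


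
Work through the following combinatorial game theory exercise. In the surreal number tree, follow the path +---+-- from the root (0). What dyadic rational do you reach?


Sign expansion: +---+--
Rule: track bounds (lo, hi), initially (-inf, +inf). On '+', the current value becomes lo and we move to the simplest number in (value, hi): value + 1 if hi = +inf, otherwise the midpoint (value + hi)/2. On '-', the current value becomes hi and we move to value - 1 if lo = -inf, otherwise the midpoint (lo + value)/2.
Start at 0.
Step 1: sign = +, move right. Bounds: (0, +inf). Value = 1
Step 2: sign = -, move left. Bounds: (0, 1). Value = 1/2
Step 3: sign = -, move left. Bounds: (0, 1/2). Value = 1/4
Step 4: sign = -, move left. Bounds: (0, 1/4). Value = 1/8
Step 5: sign = +, move right. Bounds: (1/8, 1/4). Value = 3/16
Step 6: sign = -, move left. Bounds: (1/8, 3/16). Value = 5/32
Step 7: sign = -, move left. Bounds: (1/8, 5/32). Value = 9/64
The surreal number with sign expansion +---+-- is 9/64.

9/64


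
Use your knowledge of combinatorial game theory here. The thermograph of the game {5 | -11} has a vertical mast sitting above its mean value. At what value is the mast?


Game = {5 | -11}, a switch {a | b} with numbers a > b.
Its thermograph has left wall a - t and right wall b + t, which meet at t = (a - b)/2, where both equal (a + b)/2. So the mast (mean value) is at (a + b)/2.
Mean = (5 + (-11))/2 = -6/2 = -3

-3


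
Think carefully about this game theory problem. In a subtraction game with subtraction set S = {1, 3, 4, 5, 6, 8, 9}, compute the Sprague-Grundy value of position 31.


The subtraction set is S = {1, 3, 4, 5, 6, 8, 9}.
G(k) = mex{ G(k - s) : s in S, s <= k }. We compute iteratively: G(0) = 0.
G(1) = mex({0}) = 1
G(2) = mex({1}) = 0
G(3) = mex({0}) = 1
G(4) = mex({0, 1}) = 2
G(5) = mex({0, 1, 2}) = 3
G(6) = mex({0, 1, 3}) = 2
G(7) = mex({0, 1, 2}) = 3
G(8) = mex({0, 1, 2, 3}) = 4
G(9) = mex({0, 1, 2, 3, 4}) = 5
G(10) = mex({0, 1, 2, 3, 5}) = 4
G(11) = mex({0, 1, 2, 3, 4}) = 5
G(12) = mex({1, 2, 3, 4, 5}) = 0
G(13) = mex({0, 2, 3, 4, 5}) = 1
G(14) = mex({1, 2, 3, 4, 5}) = 0
G(15) = mex({0, 2, 3, 4, 5}) = 1
G(16) = mex({0, 1, 3, 4, 5}) = 2
G(17) = mex({0, 1, 2, 4, 5}) = 3
G(18) = mex({0, 1, 3, 4, 5}) = 2
G(19) = mex({0, 1, 2, 4, 5}) = 3
G(20) = mex({0, 1, 2, 3, 5}) = 4
Observe that G(12)..G(20) = 0, 1, 0, 1, 2, 3, 2, 3, 4 repeats G(0)..G(8) = 0, 1, 0, 1, 2, 3, 2, 3, 4.
For k >= max(S) = 9, G(k) is determined by the previous 9 values G(k-9)..G(k-1); a window of 9 consecutive values has recurred shifted by 12, so by induction G(k + 12) = G(k) for all k >= 0: the sequence is periodic from the start with period 12.
One period: G(0..11) = 0, 1, 0, 1, 2, 3, 2, 3, 4, 5, 4, 5.
31 mod 12 = 7, so G(31) = G(7) = 3.

3


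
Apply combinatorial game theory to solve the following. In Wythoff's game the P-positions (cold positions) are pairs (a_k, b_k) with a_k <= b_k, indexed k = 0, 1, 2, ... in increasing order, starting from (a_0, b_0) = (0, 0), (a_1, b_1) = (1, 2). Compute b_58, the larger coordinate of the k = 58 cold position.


By Wythoff's theorem, a_k = floor(k * phi) and b_k = floor(k * phi^2) = a_k + k, where phi = (1 + sqrt(5))/2 is the golden ratio.
phi = (1 + sqrt(5))/2 = 1.618034
phi^2 = phi + 1 = 2.618034
k = 58
k * phi^2 = 58 * 2.618034 = 151.845971
b_58 = floor(k * phi^2) = 151 (check: a_58 + k = 93 + 58 = 151)

151


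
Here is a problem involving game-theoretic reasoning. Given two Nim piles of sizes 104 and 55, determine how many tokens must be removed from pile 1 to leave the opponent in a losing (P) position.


Piles: 104 and 55
Current XOR: 104 XOR 55 = 95 (non-zero, so this is an N-position).
To make the XOR zero, we need to find a move that balances the piles.
For pile 1 (size 104): target = 104 XOR 95 = 55
We reduce pile 1 from 104 to 55.
Tokens removed: 104 - 55 = 49
Verification: 55 XOR 55 = 0

49


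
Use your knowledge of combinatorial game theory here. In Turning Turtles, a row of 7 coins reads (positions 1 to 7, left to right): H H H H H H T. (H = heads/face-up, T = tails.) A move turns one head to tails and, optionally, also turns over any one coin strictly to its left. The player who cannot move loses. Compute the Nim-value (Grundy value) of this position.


Coins: H H H H H H T
Key fact: a single head at position k behaves exactly like a Nim heap of size k (turning it to T and optionally flipping a coin at j < k corresponds to moving the heap from k to j, or to 0), and heads combine as a disjunctive sum (two heads at the same place would cancel, matching j XOR j = 0). So the Nim-value is the XOR of the 1-indexed positions of the heads.
Face-up positions (1-indexed): [1, 2, 3, 4, 5, 6]
XOR 0 with 1: 0 XOR 1 = 1
XOR 1 with 2: 1 XOR 2 = 3
XOR 3 with 3: 3 XOR 3 = 0
XOR 0 with 4: 0 XOR 4 = 4
XOR 4 with 5: 4 XOR 5 = 1
XOR 1 with 6: 1 XOR 6 = 7
Nim-value = 7

7


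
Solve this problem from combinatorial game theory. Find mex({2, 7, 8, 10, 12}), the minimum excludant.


Set = {2, 7, 8, 10, 12}
0 is NOT in the set. This is the mex.
mex = 0

0


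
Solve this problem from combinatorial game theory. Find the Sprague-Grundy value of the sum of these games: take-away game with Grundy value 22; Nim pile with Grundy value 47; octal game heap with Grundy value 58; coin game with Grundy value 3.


By the Sprague-Grundy theorem, the Grundy value of a sum of games is the XOR of individual Grundy values.
take-away game: Grundy value = 22. Running XOR: 0 XOR 22 = 22
Nim pile: Grundy value = 47. Running XOR: 22 XOR 47 = 57
octal game heap: Grundy value = 58. Running XOR: 57 XOR 58 = 3
coin game: Grundy value = 3. Running XOR: 3 XOR 3 = 0
The combined Grundy value is 0.

0


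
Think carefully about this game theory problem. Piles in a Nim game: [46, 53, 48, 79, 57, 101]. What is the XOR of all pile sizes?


We need the XOR (exclusive or) of all pile sizes.
After XOR-ing pile 1 (size 46): 0 XOR 46 = 46
After XOR-ing pile 2 (size 53): 46 XOR 53 = 27
After XOR-ing pile 3 (size 48): 27 XOR 48 = 43
After XOR-ing pile 4 (size 79): 43 XOR 79 = 100
After XOR-ing pile 5 (size 57): 100 XOR 57 = 93
After XOR-ing pile 6 (size 101): 93 XOR 101 = 56
The Nim-value of this position is 56.

56


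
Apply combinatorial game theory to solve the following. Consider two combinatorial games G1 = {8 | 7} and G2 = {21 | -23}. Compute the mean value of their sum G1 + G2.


G1 = {8 | 7}, G2 = {21 | -23}
Each is a switch {a | b} with numbers a > b; its mean value is (a + b)/2, and mean value is additive over game sums: m(G1 + G2) = m(G1) + m(G2).
Mean of G1 = (8 + (7))/2 = 15/2 = 15/2
Mean of G2 = (21 + (-23))/2 = -2/2 = -1
Mean of G1 + G2 = 15/2 + -1 = 13/2

13/2


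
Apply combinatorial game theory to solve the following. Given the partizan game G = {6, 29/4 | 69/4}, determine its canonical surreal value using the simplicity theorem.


Left options: {6, 29/4}, max = 29/4
Right options: {69/4}, min = 69/4
All options are numbers and max(Left) < min(Right), so by the simplicity theorem the value is the simplest (earliest-born) number strictly between 29/4 and 69/4.
Integers 8 through 17 all lie strictly between 29/4 and 69/4.
Among integers, the simplest (lowest birthday = smallest |n|; 0 is born on day 0, +-n on day n) is 8.
No non-integer in the interval can be simpler: if x is a non-integer in the interval, then floor(x) or ceil(x) also lies in the interval (the interval contains an integer), and both are proper prefixes of x's sign expansion, i.e. born earlier. So the game value is 8.
Game value = 8

8


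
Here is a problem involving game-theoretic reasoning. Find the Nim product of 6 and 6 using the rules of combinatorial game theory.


Nim multiplication is bilinear over XOR: (u XOR v) * w = (u*w) XOR (v*w).
So we split each operand into its bit components and XOR the pairwise Nim products.
6 = 2 + 4 (as XOR of powers of 2).
6 = 2 + 4 (as XOR of powers of 2).
Using the standard Nim-product table on single bits:
  2*2 = 3,   2*4 = 8,   2*8 = 12,
  4*4 = 6,   4*8 = 11,  8*8 = 13,
and  1*x = x (identity), k*l = l*k (commutative).
Pairwise Nim products:
  2 * 2 = 3
  2 * 4 = 8
  4 * 2 = 8
  4 * 4 = 6
XOR them: 3 XOR 8 XOR 8 XOR 6 = 5.
Result: 6 * 6 = 5 (in Nim).

5


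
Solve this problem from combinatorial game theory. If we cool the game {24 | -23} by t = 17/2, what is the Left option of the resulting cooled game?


Original game: {24 | -23} (a switch {a | b} with a > b).
Cooling by t (for t below the temperature (a - b)/2 = 47/2) taxes each move by t: {a | b} cooled by t is {a - t | b + t}.
Cooling amount: t = 17/2
Cooled Left option: 24 - 17/2 = 31/2
Cooled Right option: -23 + 17/2 = -29/2
Cooled game: {31/2 | -29/2}
Left option = 31/2

31/2


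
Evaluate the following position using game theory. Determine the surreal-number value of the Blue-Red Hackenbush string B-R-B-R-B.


Edges (from ground): B-R-B-R-B
By Berlekamp's sign-expansion rule, a Blue-Red Hackenbush stalk has the value of the surreal number whose sign sequence is the edge sequence with B -> + and R -> -.
Sign sequence: +-+-+
Trace the sign expansion in the surreal number tree, starting from 0:
Edge 1: B (sign +) -> bounds (0, +inf), value = 1
Edge 2: R (sign -) -> bounds (0, 1), value = 1/2
Edge 3: B (sign +) -> bounds (1/2, 1), value = 3/4
Edge 4: R (sign -) -> bounds (1/2, 3/4), value = 5/8
Edge 5: B (sign +) -> bounds (5/8, 3/4), value = 11/16
Game value = 11/16

11/16


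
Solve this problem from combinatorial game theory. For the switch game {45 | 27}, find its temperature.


The game is {45 | 27}, a switch {a | b} with numbers a > b.
Cooling {a | b} by t gives {a - t | b + t}, which stops being hot when a - t = b + t, i.e. at t = (a - b)/2. So the temperature of a switch is (a - b)/2.
Temperature = (Left option - Right option) / 2
= (45 - (27)) / 2
= 18 / 2
= 9

9


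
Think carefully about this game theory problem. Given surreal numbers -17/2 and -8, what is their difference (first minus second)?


x = -17/2, y = -8
Converting to common denominator: 2
x = -17/2, y = -16/2
x - y = -17/2 - -8 = -1/2

-1/2


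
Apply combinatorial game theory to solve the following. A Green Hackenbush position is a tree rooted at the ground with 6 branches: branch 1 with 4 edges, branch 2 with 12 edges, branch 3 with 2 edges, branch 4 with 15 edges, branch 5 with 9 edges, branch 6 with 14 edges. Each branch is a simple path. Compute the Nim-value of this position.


The tree has 6 branches from the ground vertex.
In Green Hackenbush, the Nim-value of a simple path of length k is k.
Branch 1: length 4, Nim-value = 4
Branch 2: length 12, Nim-value = 12
Branch 3: length 2, Nim-value = 2
Branch 4: length 15, Nim-value = 15
Branch 5: length 9, Nim-value = 9
Branch 6: length 14, Nim-value = 14
Total Nim-value = XOR of all branch values:
0 XOR 4 = 4
4 XOR 12 = 8
8 XOR 2 = 10
10 XOR 15 = 5
5 XOR 9 = 12
12 XOR 14 = 2
Nim-value of the tree = 2

2


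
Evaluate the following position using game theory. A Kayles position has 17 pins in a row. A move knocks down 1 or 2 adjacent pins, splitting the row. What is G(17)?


Kayles: a move removes 1 or 2 adjacent pins from a contiguous row.
Removing pins from a row of k leaves two independent rows (a, b) with a + b = k - 1 (one pin) or a + b = k - 2 (two pins); an end removal gives a = 0.
By Sprague-Grundy, G(k) = mex{ G(a) XOR G(b) } over all these splits. G(0) = 0.
G(1): splits (0,0):0^0=0 -> mex({0}) = 1
G(2): splits (0,1):0^1=1 (0,0):0^0=0 -> mex({0, 1}) = 2
G(3): splits (0,2):0^2=2 (1,1):1^1=0 (0,1):0^1=1 -> mex({0, 1, 2}) = 3
G(4): splits (0,3):0^3=3 (1,2):1^2=3 (0,2):0^2=2 (1,1):1^1=0 -> mex({0, 2, 3}) = 1
G(5): splits (0,4):0^1=1 (1,3):1^3=2 (2,2):2^2=0 (0,3):0^3=3 (1,2):1^2=3 -> mex({0, 1, 2, 3}) = 4
G(6) = mex({0, 1, 2, 4}) = 3
G(7) = mex({0, 1, 3, 4, 5}) = 2
G(8) = mex({0, 2, 3, 5, 6}) = 1
G(9) = mex({0, 1, 2, 3, 6, 7}) = 4
G(10) = mex({0, 1, 3, 4, 5, 7}) = 2
G(11) = mex({0, 1, 2, 3, 4, 5}) = 6
G(12) = mex({0, 1, 2, 3, 5, 6, 7}) = 4
G(13) = mex({0, 2, 3, 4, 6, 7}) = 1
G(14) = mex({0, 1, 4, 5, 6, 7}) = 2
G(15) = mex({0, 1, 2, 3, 4, 5, 6}) = 7
G(16) = mex({0, 2, 3, 5, 6, 7}) = 1
G(17) = mex({0, 1, 2, 3, 5, 6, 7}) = 4
Therefore G(17) = 4.

4


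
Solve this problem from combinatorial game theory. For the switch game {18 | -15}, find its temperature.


The game is {18 | -15}, a switch {a | b} with numbers a > b.
Cooling {a | b} by t gives {a - t | b + t}, which stops being hot when a - t = b + t, i.e. at t = (a - b)/2. So the temperature of a switch is (a - b)/2.
Temperature = (Left option - Right option) / 2
= (18 - (-15)) / 2
= 33 / 2
= 33/2

33/2


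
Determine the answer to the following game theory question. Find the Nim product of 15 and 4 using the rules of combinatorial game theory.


Nim multiplication is bilinear over XOR: (u XOR v) * w = (u*w) XOR (v*w).
So we split each operand into its bit components and XOR the pairwise Nim products.
15 = 1 + 2 + 4 + 8 (as XOR of powers of 2).
4 = 4 (as XOR of powers of 2).
Using the standard Nim-product table on single bits:
  2*2 = 3,   2*4 = 8,   2*8 = 12,
  4*4 = 6,   4*8 = 11,  8*8 = 13,
and  1*x = x (identity), k*l = l*k (commutative).
Pairwise Nim products:
  1 * 4 = 4
  2 * 4 = 8
  4 * 4 = 6
  8 * 4 = 11
XOR them: 4 XOR 8 XOR 6 XOR 11 = 1.
Result: 15 * 4 = 1 (in Nim).

1


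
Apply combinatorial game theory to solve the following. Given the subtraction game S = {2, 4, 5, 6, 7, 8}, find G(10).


The subtraction set is S = {2, 4, 5, 6, 7, 8}.
G(k) = mex{ G(k - s) : s in S, s <= k }. We compute iteratively: G(0) = 0.
G(1) = mex({}) = 0
G(2) = mex({0}) = 1
G(3) = mex({0}) = 1
G(4) = mex({0, 1}) = 2
G(5) = mex({0, 1}) = 2
G(6) = mex({0, 1, 2}) = 3
G(7) = mex({0, 1, 2}) = 3
G(8) = mex({0, 1, 2, 3}) = 4
G(9) = mex({0, 1, 2, 3}) = 4
G(10) = mex({1, 2, 3, 4}) = 0
Therefore G(10) = 0.

0


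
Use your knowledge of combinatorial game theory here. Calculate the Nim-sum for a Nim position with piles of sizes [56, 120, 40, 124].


We need the XOR (exclusive or) of all pile sizes.
After XOR-ing pile 1 (size 56): 0 XOR 56 = 56
After XOR-ing pile 2 (size 120): 56 XOR 120 = 64
After XOR-ing pile 3 (size 40): 64 XOR 40 = 104
After XOR-ing pile 4 (size 124): 104 XOR 124 = 20
The Nim-value of this position is 20.

20


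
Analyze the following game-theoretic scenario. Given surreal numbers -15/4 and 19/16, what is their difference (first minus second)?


x = -15/4, y = 19/16
Converting to common denominator: 16
x = -60/16, y = 19/16
x - y = -15/4 - 19/16 = -79/16

-79/16


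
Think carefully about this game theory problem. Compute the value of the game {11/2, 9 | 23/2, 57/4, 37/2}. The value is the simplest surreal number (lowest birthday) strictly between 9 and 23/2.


Left options: {11/2, 9}, max = 9
Right options: {23/2, 57/4, 37/2}, min = 23/2
All options are numbers and max(Left) < min(Right), so by the simplicity theorem the value is the simplest (earliest-born) number strictly between 9 and 23/2.
Integers 10 through 11 all lie strictly between 9 and 23/2.
Among integers, the simplest (lowest birthday = smallest |n|; 0 is born on day 0, +-n on day n) is 10.
No non-integer in the interval can be simpler: if x is a non-integer in the interval, then floor(x) or ceil(x) also lies in the interval (the interval contains an integer), and both are proper prefixes of x's sign expansion, i.e. born earlier. So the game value is 10.
Game value = 10

10


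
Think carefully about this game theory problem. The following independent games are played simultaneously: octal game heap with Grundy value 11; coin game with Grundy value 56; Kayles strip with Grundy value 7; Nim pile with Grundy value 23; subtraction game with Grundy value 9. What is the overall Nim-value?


By the Sprague-Grundy theorem, the Grundy value of a sum of games is the XOR of individual Grundy values.
octal game heap: Grundy value = 11. Running XOR: 0 XOR 11 = 11
coin game: Grundy value = 56. Running XOR: 11 XOR 56 = 51
Kayles strip: Grundy value = 7. Running XOR: 51 XOR 7 = 52
Nim pile: Grundy value = 23. Running XOR: 52 XOR 23 = 35
subtraction game: Grundy value = 9. Running XOR: 35 XOR 9 = 42
The combined Grundy value is 42.

42


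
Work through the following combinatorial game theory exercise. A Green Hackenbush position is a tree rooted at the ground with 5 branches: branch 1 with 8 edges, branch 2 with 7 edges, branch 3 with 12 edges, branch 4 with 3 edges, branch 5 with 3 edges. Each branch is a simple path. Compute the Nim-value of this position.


The tree has 5 branches from the ground vertex.
In Green Hackenbush, the Nim-value of a simple path of length k is k.
Branch 1: length 8, Nim-value = 8
Branch 2: length 7, Nim-value = 7
Branch 3: length 12, Nim-value = 12
Branch 4: length 3, Nim-value = 3
Branch 5: length 3, Nim-value = 3
Total Nim-value = XOR of all branch values:
0 XOR 8 = 8
8 XOR 7 = 15
15 XOR 12 = 3
3 XOR 3 = 0
0 XOR 3 = 3
Nim-value of the tree = 3

3


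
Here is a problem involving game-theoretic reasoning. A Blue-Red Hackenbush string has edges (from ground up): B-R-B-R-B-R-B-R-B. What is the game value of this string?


Edges (from ground): B-R-B-R-B-R-B-R-B
By Berlekamp's sign-expansion rule, a Blue-Red Hackenbush stalk has the value of the surreal number whose sign sequence is the edge sequence with B -> + and R -> -.
Sign sequence: +-+-+-+-+
Trace the sign expansion in the surreal number tree, starting from 0:
Edge 1: B (sign +) -> bounds (0, +inf), value = 1
Edge 2: R (sign -) -> bounds (0, 1), value = 1/2
Edge 3: B (sign +) -> bounds (1/2, 1), value = 3/4
Edge 4: R (sign -) -> bounds (1/2, 3/4), value = 5/8
Edge 5: B (sign +) -> bounds (5/8, 3/4), value = 11/16
Edge 6: R (sign -) -> bounds (5/8, 11/16), value = 21/32
Edge 7: B (sign +) -> bounds (21/32, 11/16), value = 43/64
Edge 8: R (sign -) -> bounds (21/32, 43/64), value = 85/128
Edge 9: B (sign +) -> bounds (85/128, 43/64), value = 171/256
Game value = 171/256

171/256


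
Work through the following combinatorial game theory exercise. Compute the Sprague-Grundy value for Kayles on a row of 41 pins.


Kayles: a move removes 1 or 2 adjacent pins from a contiguous row.
Removing pins from a row of k leaves two independent rows (a, b) with a + b = k - 1 (one pin) or a + b = k - 2 (two pins); an end removal gives a = 0.
By Sprague-Grundy, G(k) = mex{ G(a) XOR G(b) } over all these splits. G(0) = 0.
G(1): splits (0,0):0^0=0 -> mex({0}) = 1
G(2): splits (0,1):0^1=1 (0,0):0^0=0 -> mex({0, 1}) = 2
G(3): splits (0,2):0^2=2 (1,1):1^1=0 (0,1):0^1=1 -> mex({0, 1, 2}) = 3
G(4): splits (0,3):0^3=3 (1,2):1^2=3 (0,2):0^2=2 (1,1):1^1=0 -> mex({0, 2, 3}) = 1
G(5): splits (0,4):0^1=1 (1,3):1^3=2 (2,2):2^2=0 (0,3):0^3=3 (1,2):1^2=3 -> mex({0, 1, 2, 3}) = 4
G(6) = mex({0, 1, 2, 4}) = 3
G(7) = mex({0, 1, 3, 4, 5}) = 2
G(8) = mex({0, 2, 3, 5, 6}) = 1
G(9) = mex({0, 1, 2, 3, 6, 7}) = 4
G(10) = mex({0, 1, 3, 4, 5, 7}) = 2
G(11) = mex({0, 1, 2, 3, 4, 5}) = 6
G(12) = mex({0, 1, 2, 3, 5, 6, 7}) = 4
G(13) = mex({0, 2, 3, 4, 6, 7}) = 1
G(14) = mex({0, 1, 4, 5, 6, 7}) = 2
G(15) = mex({0, 1, 2, 3, 4, 5, 6}) = 7
G(16) = mex({0, 2, 3, 5, 6, 7}) = 1
G(17) = mex({0, 1, 2, 3, 5, 6, 7}) = 4
G(18) = mex({0, 1, 2, 4, 5, 6}) = 3
G(19) = mex({0, 1, 3, 4, 5, 7}) = 2
G(20) = mex({0, 2, 3, 4, 5, 6, 7}) = 1
G(21) = mex({0, 1, 2, 3, 5, 6, 7}) = 4
G(22) = mex({0, 1, 2, 3, 4, 5, 7}) = 6
G(23) = mex({0, 1, 2, 3, 4, 5, 6}) = 7
G(24) = mex({0, 1, 2, 3, 5, 6, 7}) = 4
G(25) = mex({0, 2, 3, 4, 6, 7}) = 1
G(26) = mex({0, 1, 3, 4, 5, 6, 7}) = 2
G(27) = mex({0, 1, 2, 3, 4, 5, 6, 7}) = 8
G(28) = mex({0, 1, 2, 3, 4, 6, 7, 8}) = 5
G(29) = mex({0, 1, 2, 3, 5, 6, 7, 8, 9}) = 4
G(30) = mex({0, 1, 2, 3, 4, 5, 6, 9, 10}) = 7
G(31) = mex({0, 1, 3, 4, 5, 7, 10, 11}) = 2
G(32) = mex({0, 2, 3, 4, 5, 6, 7, 9, 11}) = 1
G(33) = mex({0, 1, 2, 3, 4, 5, 6, 7, 9, 12}) = 8
G(34) = mex({0, 1, 2, 3, 4, 5, 7, 8, 11, 12}) = 6
G(35) = mex({0, 1, 2, 3, 4, 5, 6, 8, 9, 10, 11}) = 7
G(36) = mex({0, 1, 2, 3, 5, 6, 7, 9, 10}) = 4
G(37) = mex({0, 2, 3, 4, 6, 7, 9, 10, 11, 12}) = 1
G(38) = mex({0, 1, 3, 4, 5, 6, 7, 9, 10, 11, 12}) = 2
G(39) = mex({0, 1, 2, 4, 5, 6, 7, 9, 10, 12, 14}) = 3
G(40) = mex({0, 2, 3, 4, 6, 7, 11, 12, 14}) = 1
G(41) = mex({0, 1, 2, 3, 5, 6, 7, 9, 10, 11, 12}) = 4
Therefore G(41) = 4.

4


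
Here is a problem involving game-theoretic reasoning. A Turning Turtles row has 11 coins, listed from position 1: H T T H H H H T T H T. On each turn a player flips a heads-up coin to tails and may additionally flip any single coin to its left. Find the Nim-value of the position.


Coins: H T T H H H H T T H T
Key fact: a single head at position k behaves exactly like a Nim heap of size k (turning it to T and optionally flipping a coin at j < k corresponds to moving the heap from k to j, or to 0), and heads combine as a disjunctive sum (two heads at the same place would cancel, matching j XOR j = 0). So the Nim-value is the XOR of the 1-indexed positions of the heads.
Face-up positions (1-indexed): [1, 4, 5, 6, 7, 10]
XOR 0 with 1: 0 XOR 1 = 1
XOR 1 with 4: 1 XOR 4 = 5
XOR 5 with 5: 5 XOR 5 = 0
XOR 0 with 6: 0 XOR 6 = 6
XOR 6 with 7: 6 XOR 7 = 1
XOR 1 with 10: 1 XOR 10 = 11
Nim-value = 11

11


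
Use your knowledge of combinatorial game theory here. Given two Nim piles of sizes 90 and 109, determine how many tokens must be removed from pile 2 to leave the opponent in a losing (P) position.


Piles: 90 and 109
Current XOR: 90 XOR 109 = 55 (non-zero, so this is an N-position).
To make the XOR zero, we need to find a move that balances the piles.
For pile 2 (size 109): target = 109 XOR 55 = 90
We reduce pile 2 from 109 to 90.
Tokens removed: 109 - 90 = 19
Verification: 90 XOR 90 = 0

19


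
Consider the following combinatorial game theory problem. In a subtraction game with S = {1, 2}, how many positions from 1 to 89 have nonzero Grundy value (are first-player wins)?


Subtraction set S = {1, 2}, so G(n) = n mod 3.
G(n) = 0 when n is a multiple of 3.
Multiples of 3 in [1, 89]: 29
N-positions (nonzero Grundy) = 89 - 29 = 60

60


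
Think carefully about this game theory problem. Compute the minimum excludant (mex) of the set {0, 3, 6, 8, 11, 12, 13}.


Set = {0, 3, 6, 8, 11, 12, 13}
0 is in the set.
1 is NOT in the set. This is the mex.
mex = 1

1


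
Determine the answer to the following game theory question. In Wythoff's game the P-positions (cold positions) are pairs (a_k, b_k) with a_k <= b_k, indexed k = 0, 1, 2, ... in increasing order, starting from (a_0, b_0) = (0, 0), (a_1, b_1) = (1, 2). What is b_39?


By Wythoff's theorem, a_k = floor(k * phi) and b_k = floor(k * phi^2) = a_k + k, where phi = (1 + sqrt(5))/2 is the golden ratio.
phi = (1 + sqrt(5))/2 = 1.618034
phi^2 = phi + 1 = 2.618034
k = 39
k * phi^2 = 39 * 2.618034 = 102.103326
b_39 = floor(k * phi^2) = 102 (check: a_39 + k = 63 + 39 = 102)

102


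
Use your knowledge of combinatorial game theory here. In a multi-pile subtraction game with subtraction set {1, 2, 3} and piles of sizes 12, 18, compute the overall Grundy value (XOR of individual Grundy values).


Subtraction set: {1, 2, 3}
For this subtraction set, G(n) = n mod 4 (period = max + 1 = 4).
Pile 1 (size 12): G(12) = 12 mod 4 = 0
Pile 2 (size 18): G(18) = 18 mod 4 = 2
Total Grundy value = XOR of all: 0 XOR 2 = 2

2


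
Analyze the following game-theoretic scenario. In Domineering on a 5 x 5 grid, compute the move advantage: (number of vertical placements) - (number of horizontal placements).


Board is 5 x 5 (rows x cols).
Left (vertical) placements: (rows-1) * cols = 4 * 5 = 20
Right (horizontal) placements: rows * (cols-1) = 5 * 4 = 20
Advantage = Left - Right = 20 - 20 = 0

0


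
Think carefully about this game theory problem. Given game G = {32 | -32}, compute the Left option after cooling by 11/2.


Original game: {32 | -32} (a switch {a | b} with a > b).
Cooling by t (for t below the temperature (a - b)/2 = 32) taxes each move by t: {a | b} cooled by t is {a - t | b + t}.
Cooling amount: t = 11/2
Cooled Left option: 32 - 11/2 = 53/2
Cooled Right option: -32 + 11/2 = -53/2
Cooled game: {53/2 | -53/2}
Left option = 53/2

53/2


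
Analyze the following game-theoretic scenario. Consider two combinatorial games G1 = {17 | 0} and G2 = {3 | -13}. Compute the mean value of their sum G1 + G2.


G1 = {17 | 0}, G2 = {3 | -13}
Each is a switch {a | b} with numbers a > b; its mean value is (a + b)/2, and mean value is additive over game sums: m(G1 + G2) = m(G1) + m(G2).
Mean of G1 = (17 + (0))/2 = 17/2 = 17/2
Mean of G2 = (3 + (-13))/2 = -10/2 = -5
Mean of G1 + G2 = 17/2 + -5 = 7/2

7/2


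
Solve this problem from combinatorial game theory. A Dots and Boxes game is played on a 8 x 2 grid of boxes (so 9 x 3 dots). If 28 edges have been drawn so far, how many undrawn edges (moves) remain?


Grid: 8 x 2 boxes, i.e. 9 rows and 3 columns of dots.
Horizontal edges: (rows + 1) * cols = 9 * 2 = 18
Vertical edges: rows * (cols + 1) = 8 * 3 = 24
Total edges: 18 + 24 = 42
Edges drawn: 28
Remaining: 42 - 28 = 14

14


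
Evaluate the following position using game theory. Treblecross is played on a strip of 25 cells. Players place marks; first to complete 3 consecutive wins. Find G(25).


Treblecross: place X on empty cells; 3-in-a-row wins.
Playing within two cells of an existing X lets the opponent win at once, so sensible play treats the cells i-2..i+2 around each X as dead. The player left with no safe cell loses, so this is a normal-play take-away game on strips of safe cells.
Placing X at cell i (0-indexed) of a strip of k safe cells leaves independent strips of sizes max(0, i-2) and max(0, k-i-3). Hence G(k) = mex{ G(max(0,i-2)) XOR G(max(0,k-i-3)) : 0 <= i < k }, with G(0) = 0.
G(1): splits (0,0):0^0=0 -> mex({0}) = 1
G(2): splits (0,0):0^0=0 -> mex({0}) = 1
G(3): splits (0,0):0^0=0 -> mex({0}) = 1
G(4): splits (0,1):0^1=1 (0,0):0^0=0 -> mex({0, 1}) = 2
G(5): splits (0,2):0^1=1 (0,1):0^1=1 (0,0):0^0=0 -> mex({0, 1}) = 2
G(6) = mex({1}) = 0
G(7) = mex({0, 1, 2}) = 3
G(8) = mex({0, 1, 2}) = 3
G(9) = mex({0, 2}) = 1
G(10) = mex({0, 2, 3}) = 1
G(11) = mex({0, 3}) = 1
G(12) = mex({1, 3}) = 0
G(13) = mex({0, 1, 2, 3}) = 4
G(14) = mex({0, 1, 2}) = 3
G(15) = mex({0, 1, 2}) = 3
G(16) = mex({0, 1, 2, 4}) = 3
G(17) = mex({0, 1, 3, 4}) = 2
G(18) = mex({0, 1, 3, 4}) = 2
G(19) = mex({0, 1, 3, 5}) = 2
G(20) = mex({0, 1, 2, 3, 5}) = 4
G(21) = mex({0, 1, 2, 3, 5}) = 4
G(22) = mex({1, 2, 6}) = 0
G(23) = mex({0, 1, 2, 3, 4, 6}) = 5
G(24) = mex({0, 1, 2, 3, 4}) = 5
G(25) = mex({0, 1, 3, 4, 7}) = 2
Therefore G(25) = 2.

2


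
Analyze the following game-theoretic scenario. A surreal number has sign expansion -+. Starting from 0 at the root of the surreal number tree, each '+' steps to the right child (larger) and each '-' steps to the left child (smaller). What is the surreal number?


Sign expansion: -+
Rule: track bounds (lo, hi), initially (-inf, +inf). On '+', the current value becomes lo and we move to the simplest number in (value, hi): value + 1 if hi = +inf, otherwise the midpoint (value + hi)/2. On '-', the current value becomes hi and we move to value - 1 if lo = -inf, otherwise the midpoint (lo + value)/2.
Start at 0.
Step 1: sign = -, move left. Bounds: (-inf, 0). Value = -1
Step 2: sign = +, move right. Bounds: (-1, 0). Value = -1/2
The surreal number with sign expansion -+ is -1/2.

-1/2


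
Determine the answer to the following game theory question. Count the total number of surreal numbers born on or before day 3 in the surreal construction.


Day 0: {|} = 0 is born. Count = 1.
Day n: the number of surreal numbers born by day n is 2^(n+1) - 1.
By day 0: 2^1 - 1 = 1
By day 1: 2^2 - 1 = 3
By day 2: 2^3 - 1 = 7
By day 3: 2^4 - 1 = 15
By day 3: 15 surreal numbers.

15


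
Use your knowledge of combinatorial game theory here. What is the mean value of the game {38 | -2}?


Game = {38 | -2}, a switch {a | b} with numbers a > b.
Its thermograph has left wall a - t and right wall b + t, which meet at t = (a - b)/2, where both equal (a + b)/2. So the mast (mean value) is at (a + b)/2.
Mean = (38 + (-2))/2 = 36/2 = 18

18


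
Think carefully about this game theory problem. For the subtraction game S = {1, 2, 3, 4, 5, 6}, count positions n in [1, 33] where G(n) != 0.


Subtraction set S = {1, 2, 3, 4, 5, 6}, so G(n) = n mod 7.
G(n) = 0 when n is a multiple of 7.
Multiples of 7 in [1, 33]: 4
N-positions (nonzero Grundy) = 33 - 4 = 29

29


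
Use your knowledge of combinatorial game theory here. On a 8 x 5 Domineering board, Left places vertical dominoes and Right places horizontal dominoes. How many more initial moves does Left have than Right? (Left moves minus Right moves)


Board is 8 x 5 (rows x cols).
Left (vertical) placements: (rows-1) * cols = 7 * 5 = 35
Right (horizontal) placements: rows * (cols-1) = 8 * 4 = 32
Advantage = Left - Right = 35 - 32 = 3

3


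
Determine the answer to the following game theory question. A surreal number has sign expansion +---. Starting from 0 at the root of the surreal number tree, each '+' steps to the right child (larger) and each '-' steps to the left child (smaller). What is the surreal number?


Sign expansion: +---
Rule: track bounds (lo, hi), initially (-inf, +inf). On '+', the current value becomes lo and we move to the simplest number in (value, hi): value + 1 if hi = +inf, otherwise the midpoint (value + hi)/2. On '-', the current value becomes hi and we move to value - 1 if lo = -inf, otherwise the midpoint (lo + value)/2.
Start at 0.
Step 1: sign = +, move right. Bounds: (0, +inf). Value = 1
Step 2: sign = -, move left. Bounds: (0, 1). Value = 1/2
Step 3: sign = -, move left. Bounds: (0, 1/2). Value = 1/4
Step 4: sign = -, move left. Bounds: (0, 1/4). Value = 1/8
The surreal number with sign expansion +--- is 1/8.

1/8


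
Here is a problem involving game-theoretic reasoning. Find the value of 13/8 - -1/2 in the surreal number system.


x = 13/8, y = -1/2
Converting to common denominator: 8
x = 13/8, y = -4/8
x - y = 13/8 - -1/2 = 17/8

17/8


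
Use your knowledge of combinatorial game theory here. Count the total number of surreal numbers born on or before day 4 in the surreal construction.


Day 0: {|} = 0 is born. Count = 1.
Day n: the number of surreal numbers born by day n is 2^(n+1) - 1.
By day 0: 2^1 - 1 = 1
By day 1: 2^2 - 1 = 3
By day 2: 2^3 - 1 = 7
By day 3: 2^4 - 1 = 15
By day 4: 2^5 - 1 = 31
By day 4: 31 surreal numbers.

31


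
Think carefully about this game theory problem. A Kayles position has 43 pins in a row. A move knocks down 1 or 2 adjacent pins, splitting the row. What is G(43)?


Kayles: a move removes 1 or 2 adjacent pins from a contiguous row.
Removing pins from a row of k leaves two independent rows (a, b) with a + b = k - 1 (one pin) or a + b = k - 2 (two pins); an end removal gives a = 0.
By Sprague-Grundy, G(k) = mex{ G(a) XOR G(b) } over all these splits. G(0) = 0.
G(1): splits (0,0):0^0=0 -> mex({0}) = 1
G(2): splits (0,1):0^1=1 (0,0):0^0=0 -> mex({0, 1}) = 2
G(3): splits (0,2):0^2=2 (1,1):1^1=0 (0,1):0^1=1 -> mex({0, 1, 2}) = 3
G(4): splits (0,3):0^3=3 (1,2):1^2=3 (0,2):0^2=2 (1,1):1^1=0 -> mex({0, 2, 3}) = 1
G(5): splits (0,4):0^1=1 (1,3):1^3=2 (2,2):2^2=0 (0,3):0^3=3 (1,2):1^2=3 -> mex({0, 1, 2, 3}) = 4
G(6) = mex({0, 1, 2, 4}) = 3
G(7) = mex({0, 1, 3, 4, 5}) = 2
G(8) = mex({0, 2, 3, 5, 6}) = 1
G(9) = mex({0, 1, 2, 3, 6, 7}) = 4
G(10) = mex({0, 1, 3, 4, 5, 7}) = 2
G(11) = mex({0, 1, 2, 3, 4, 5}) = 6
G(12) = mex({0, 1, 2, 3, 5, 6, 7}) = 4
G(13) = mex({0, 2, 3, 4, 6, 7}) = 1
G(14) = mex({0, 1, 4, 5, 6, 7}) = 2
G(15) = mex({0, 1, 2, 3, 4, 5, 6}) = 7
G(16) = mex({0, 2, 3, 5, 6, 7}) = 1
G(17) = mex({0, 1, 2, 3, 5, 6, 7}) = 4
G(18) = mex({0, 1, 2, 4, 5, 6}) = 3
G(19) = mex({0, 1, 3, 4, 5, 7}) = 2
G(20) = mex({0, 2, 3, 4, 5, 6, 7}) = 1
G(21) = mex({0, 1, 2, 3, 5, 6, 7}) = 4
G(22) = mex({0, 1, 2, 3, 4, 5, 7}) = 6
G(23) = mex({0, 1, 2, 3, 4, 5, 6}) = 7
G(24) = mex({0, 1, 2, 3, 5, 6, 7}) = 4
G(25) = mex({0, 2, 3, 4, 6, 7}) = 1
G(26) = mex({0, 1, 3, 4, 5, 6, 7}) = 2
G(27) = mex({0, 1, 2, 3, 4, 5, 6, 7}) = 8
G(28) = mex({0, 1, 2, 3, 4, 6, 7, 8}) = 5
G(29) = mex({0, 1, 2, 3, 5, 6, 7, 8, 9}) = 4
G(30) = mex({0, 1, 2, 3, 4, 5, 6, 9, 10}) = 7
G(31) = mex({0, 1, 3, 4, 5, 7, 10, 11}) = 2
G(32) = mex({0, 2, 3, 4, 5, 6, 7, 9, 11}) = 1
G(33) = mex({0, 1, 2, 3, 4, 5, 6, 7, 9, 12}) = 8
G(34) = mex({0, 1, 2, 3, 4, 5, 7, 8, 11, 12}) = 6
G(35) = mex({0, 1, 2, 3, 4, 5, 6, 8, 9, 10, 11}) = 7
G(36) = mex({0, 1, 2, 3, 5, 6, 7, 9, 10}) = 4
G(37) = mex({0, 2, 3, 4, 6, 7, 9, 10, 11, 12}) = 1
G(38) = mex({0, 1, 3, 4, 5, 6, 7, 9, 10, 11, 12}) = 2
G(39) = mex({0, 1, 2, 4, 5, 6, 7, 9, 10, 12, 14}) = 3
G(40) = mex({0, 2, 3, 4, 6, 7, 11, 12, 14}) = 1
G(41) = mex({0, 1, 2, 3, 5, 6, 7, 9, 10, 11, 12}) = 4
G(42) = mex({0, 1, 2, 3, 4, 5, 6, 9, 10}) = 7
G(43) = mex({0, 1, 3, 4, 5, 7, 9, 10, 12, 15}) = 2
Therefore G(43) = 2.

2


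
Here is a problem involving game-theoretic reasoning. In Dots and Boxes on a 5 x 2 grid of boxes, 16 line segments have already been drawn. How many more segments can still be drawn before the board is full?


Grid: 5 x 2 boxes, i.e. 6 rows and 3 columns of dots.
Horizontal edges: (rows + 1) * cols = 6 * 2 = 12
Vertical edges: rows * (cols + 1) = 5 * 3 = 15
Total edges: 12 + 15 = 27
Edges drawn: 16
Remaining: 27 - 16 = 11

11


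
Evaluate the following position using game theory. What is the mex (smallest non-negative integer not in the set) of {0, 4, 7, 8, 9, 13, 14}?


Set = {0, 4, 7, 8, 9, 13, 14}
0 is in the set.
1 is NOT in the set. This is the mex.
mex = 1

1


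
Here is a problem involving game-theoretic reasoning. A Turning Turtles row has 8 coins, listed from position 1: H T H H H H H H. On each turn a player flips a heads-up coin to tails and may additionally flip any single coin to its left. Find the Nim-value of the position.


Coins: H T H H H H H H
Key fact: a single head at position k behaves exactly like a Nim heap of size k (turning it to T and optionally flipping a coin at j < k corresponds to moving the heap from k to j, or to 0), and heads combine as a disjunctive sum (two heads at the same place would cancel, matching j XOR j = 0). So the Nim-value is the XOR of the 1-indexed positions of the heads.
Face-up positions (1-indexed): [1, 3, 4, 5, 6, 7, 8]
XOR 0 with 1: 0 XOR 1 = 1
XOR 1 with 3: 1 XOR 3 = 2
XOR 2 with 4: 2 XOR 4 = 6
XOR 6 with 5: 6 XOR 5 = 3
XOR 3 with 6: 3 XOR 6 = 5
XOR 5 with 7: 5 XOR 7 = 2
XOR 2 with 8: 2 XOR 8 = 10
Nim-value = 10

10


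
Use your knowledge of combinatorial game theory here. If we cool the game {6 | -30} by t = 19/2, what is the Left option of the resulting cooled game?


Original game: {6 | -30} (a switch {a | b} with a > b).
Cooling by t (for t below the temperature (a - b)/2 = 18) taxes each move by t: {a | b} cooled by t is {a - t | b + t}.
Cooling amount: t = 19/2
Cooled Left option: 6 - 19/2 = -7/2
Cooled Right option: -30 + 19/2 = -41/2
Cooled game: {-7/2 | -41/2}
Left option = -7/2

-7/2


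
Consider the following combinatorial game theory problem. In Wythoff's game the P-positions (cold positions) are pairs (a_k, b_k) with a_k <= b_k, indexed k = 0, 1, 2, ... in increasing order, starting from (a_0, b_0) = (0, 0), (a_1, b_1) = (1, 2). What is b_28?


By Wythoff's theorem, a_k = floor(k * phi) and b_k = floor(k * phi^2) = a_k + k, where phi = (1 + sqrt(5))/2 is the golden ratio.
phi = (1 + sqrt(5))/2 = 1.618034
phi^2 = phi + 1 = 2.618034
k = 28
k * phi^2 = 28 * 2.618034 = 73.304952
b_28 = floor(k * phi^2) = 73 (check: a_28 + k = 45 + 28 = 73)

73


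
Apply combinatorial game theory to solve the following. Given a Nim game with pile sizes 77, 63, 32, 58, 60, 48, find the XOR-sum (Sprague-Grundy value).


We need the XOR (exclusive or) of all pile sizes.
After XOR-ing pile 1 (size 77): 0 XOR 77 = 77
After XOR-ing pile 2 (size 63): 77 XOR 63 = 114
After XOR-ing pile 3 (size 32): 114 XOR 32 = 82
After XOR-ing pile 4 (size 58): 82 XOR 58 = 104
After XOR-ing pile 5 (size 60): 104 XOR 60 = 84
After XOR-ing pile 6 (size 48): 84 XOR 48 = 100
The Nim-value of this position is 100.

100


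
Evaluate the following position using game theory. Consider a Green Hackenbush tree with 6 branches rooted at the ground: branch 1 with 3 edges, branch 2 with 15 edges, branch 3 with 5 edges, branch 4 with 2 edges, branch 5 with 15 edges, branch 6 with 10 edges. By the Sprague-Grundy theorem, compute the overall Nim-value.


The tree has 6 branches from the ground vertex.
In Green Hackenbush, the Nim-value of a simple path of length k is k.
Branch 1: length 3, Nim-value = 3
Branch 2: length 15, Nim-value = 15
Branch 3: length 5, Nim-value = 5
Branch 4: length 2, Nim-value = 2
Branch 5: length 15, Nim-value = 15
Branch 6: length 10, Nim-value = 10
Total Nim-value = XOR of all branch values:
0 XOR 3 = 3
3 XOR 15 = 12
12 XOR 5 = 9
9 XOR 2 = 11
11 XOR 15 = 4
4 XOR 10 = 14
Nim-value of the tree = 14

14
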